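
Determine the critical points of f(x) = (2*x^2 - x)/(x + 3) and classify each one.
f'(x) = (2*x^2 + 12*x - 3)/(x^2 + 6*x + 9)

Solve f'(x) = 0:
  f'(x) = (2*x^2 + 12*x - 3)/(x + 3)^2; the denominator is positive wherever f is defined, so f'(x) = 0 ⇔ 2*x^2 + 12*x - 3 = 0.
  2*x^2 + 12*x - 3 = 0 has no rational roots; quadratic formula: x = (-12 ± √168)/4.
  ⇒ x = -sqrt(42)/2 - 3 ≈ -6.2404, -3 + sqrt(42)/2 ≈ 0.2404

f''(x) = 42/(x^3 + 9*x^2 + 27*x + 27)
Second-derivative test at each critical point:
  f''(-6.2404) = -1.2344 < 0 → local maximum
  f''(0.2404) = 1.2344 > 0 → local minimum

Critical points: x = -sqrt(42)/2 - 3 ≈ -6.2404 (local maximum); x = -3 + sqrt(42)/2 ≈ 0.2404 (local minimum)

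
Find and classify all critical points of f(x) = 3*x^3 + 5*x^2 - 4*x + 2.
f'(x) = 9*x^2 + 10*x - 4

Solve f'(x) = 0:
  9*x^2 + 10*x - 4 = 0 has no rational roots; quadratic formula: x = (-10 ± √244)/18.
  ⇒ x = -sqrt(61)/9 - 5/9 ≈ -1.4234, -5/9 + sqrt(61)/9 ≈ 0.3122

f''(x) = 18*x + 10
Second-derivative test at each critical point:
  f''(-1.4234) = -15.6205 < 0 → local maximum
  f''(0.3122) = 15.6205 > 0 → local minimum

Critical points: x = -sqrt(61)/9 - 5/9 ≈ -1.4234 (local maximum); x = -5/9 + sqrt(61)/9 ≈ 0.3122 (local minimum)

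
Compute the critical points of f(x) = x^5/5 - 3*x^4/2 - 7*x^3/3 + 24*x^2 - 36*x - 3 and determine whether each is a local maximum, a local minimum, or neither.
f'(x) = x^4 - 6*x^3 - 7*x^2 + 48*x - 36

Solve f'(x) = 0:
  Factor: x^4 - 6*x^3 - 7*x^2 + 48*x - 36 = (x - 6)*(x - 2)*(x - 1)*(x + 3) = 0.
  ⇒ x = -3, 1, 2, 6

f''(x) = 4*x^3 - 18*x^2 - 14*x + 48
Second-derivative test at each critical point:
  f''(-3) = -180 < 0 → local maximum
  f''(1) = 20 > 0 → local minimum
  f''(2) = -20 < 0 → local maximum
  f''(6) = 180 > 0 → local minimum

Critical points: x = -3 (local maximum); x = 1 (local minimum); x = 2 (local maximum); x = 6 (local minimum)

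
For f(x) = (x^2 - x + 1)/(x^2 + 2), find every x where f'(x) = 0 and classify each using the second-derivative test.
f'(x) = (x^2 + 2*x - 2)/(x^4 + 4*x^2 + 4)

Solve f'(x) = 0:
  f'(x) = (x^2 + 2*x - 2)/(x^2 + 2)^2; the denominator is positive wherever f is defined, so f'(x) = 0 ⇔ x^2 + 2*x - 2 = 0.
  x^2 + 2*x - 2 = 0 has no rational roots; quadratic formula: x = (-2 ± √12)/2.
  ⇒ x = -sqrt(3) - 1 ≈ -2.7321, -1 + sqrt(3) ≈ 0.7321

f''(x) = 2*(-x^3 - 3*x^2 + 6*x + 2)/(x^6 + 6*x^4 + 12*x^2 + 8)
Second-derivative test at each critical point:
  f''(-2.7321) = -0.0387 < 0 → local maximum
  f''(0.7321) = 0.5387 > 0 → local minimum

Critical points: x = -sqrt(3) - 1 ≈ -2.7321 (local maximum); x = -1 + sqrt(3) ≈ 0.7321 (local minimum)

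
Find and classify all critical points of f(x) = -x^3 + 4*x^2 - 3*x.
f'(x) = -3*x^2 + 8*x - 3

Solve f'(x) = 0:
  3*x^2 - 8*x + 3 = 0 has no rational roots; quadratic formula: x = (8 ± √28)/6.
  ⇒ x = 4/3 - sqrt(7)/3 ≈ 0.4514, sqrt(7)/3 + 4/3 ≈ 2.2153

f''(x) = 8 - 6*x
Second-derivative test at each critical point:
  f''(0.4514) = 5.2915 > 0 → local minimum
  f''(2.2153) = -5.2915 < 0 → local maximum

Critical points: x = 4/3 - sqrt(7)/3 ≈ 0.4514 (local minimum); x = sqrt(7)/3 + 4/3 ≈ 2.2153 (local maximum)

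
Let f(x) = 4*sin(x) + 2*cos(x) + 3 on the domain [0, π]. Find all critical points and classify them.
f'(x) = -2*sin(x) + 4*cos(x)

Solve f'(x) = 0 on [0, π]:
  f'(x) = 0 ⇔ 4*cos(x) = 2*sin(x) ⇔ tan(x) = 2, i.e. x = arctan(2) + nπ; keep the solutions lying in [0, π].
  ⇒ x = atan(2) ≈ 1.1071

f''(x) = -4*sin(x) - 2*cos(x)
Second-derivative test at each critical point:
  f''(1.1071) = -4.4721 < 0 → local maximum

Critical points: x = atan(2) ≈ 1.1071 (local maximum)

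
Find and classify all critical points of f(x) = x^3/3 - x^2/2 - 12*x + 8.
f'(x) = x^2 - x - 12

Solve f'(x) = 0:
  Factor: x^2 - x - 12 = (x - 4)*(x + 3) = 0.
  ⇒ x = -3, 4

f''(x) = 2*x - 1
Second-derivative test at each critical point:
  f''(-3) = -7 < 0 → local maximum
  f''(4) = 7 > 0 → local minimum

Critical points: x = -3 (local maximum); x = 4 (local minimum)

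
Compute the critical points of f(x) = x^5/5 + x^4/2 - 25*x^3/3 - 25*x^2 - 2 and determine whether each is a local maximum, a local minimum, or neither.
f'(x) = x*(x^3 + 2*x^2 - 25*x - 50)

Solve f'(x) = 0:
  Factor: x^4 + 2*x^3 - 25*x^2 - 50*x = x*(x - 5)*(x + 2)*(x + 5) = 0.
  ⇒ x = -5, -2, 0, 5

f''(x) = 4*x^3 + 6*x^2 - 50*x - 50
Second-derivative test at each critical point:
  f''(-5) = -150 < 0 → local maximum
  f''(-2) = 42 > 0 → local minimum
  f''(0) = -50 < 0 → local maximum
  f''(5) = 350 > 0 → local minimum

Critical points: x = -5 (local maximum); x = -2 (local minimum); x = 0 (local maximum); x = 5 (local minimum)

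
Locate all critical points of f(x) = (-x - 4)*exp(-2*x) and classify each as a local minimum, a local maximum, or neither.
f'(x) = (2*x + 7)*exp(-2*x)

Solve f'(x) = 0:
  f'(x) = (2*x + 7)·exp(-2*x) and exp(-2*x) > 0 for every x, so f'(x) = 0 ⇔ 2*x + 7 = 0.
  2*x + 7 = 0.
  ⇒ x = -7/2

f''(x) = 4*(-x - 3)*exp(-2*x)
Second-derivative test at each critical point:
  f''(-7/2) = 2193.2663 > 0 → local minimum

Critical points: x = -7/2 (local minimum)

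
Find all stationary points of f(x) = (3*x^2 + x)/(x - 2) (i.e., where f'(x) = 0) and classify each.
f'(x) = (3*x^2 - 12*x - 2)/(x^2 - 4*x + 4)

Solve f'(x) = 0:
  f'(x) = (3*x^2 - 12*x - 2)/(x - 2)^2; the denominator is positive wherever f is defined, so f'(x) = 0 ⇔ 3*x^2 - 12*x - 2 = 0.
  3*x^2 - 12*x - 2 = 0 has no rational roots; quadratic formula: x = (12 ± √168)/6.
  ⇒ x = 2 - sqrt(42)/3 ≈ -0.1602, 2 + sqrt(42)/3 ≈ 4.1602

f''(x) = 28/(x^3 - 6*x^2 + 12*x - 8)
Second-derivative test at each critical point:
  f''(-0.1602) = -2.7775 < 0 → local maximum
  f''(4.1602) = 2.7775 > 0 → local minimum

Critical points: x = 2 - sqrt(42)/3 ≈ -0.1602 (local maximum); x = 2 + sqrt(42)/3 ≈ 4.1602 (local minimum)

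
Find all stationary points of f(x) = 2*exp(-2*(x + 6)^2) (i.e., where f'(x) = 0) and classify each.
f'(x) = 8*(-x - 6)*exp(-2*(x + 6)^2)

Solve f'(x) = 0:
  f'(x) = (-8*x - 48)·exp(-2*(x + 6)^2) and exp(-2*(x + 6)^2) > 0 for every x, so f'(x) = 0 ⇔ -8*x - 48 = 0.
  Factor: -8*x - 48 = -8*(x + 6) = 0.
  ⇒ x = -6

f''(x) = 8*(4*(x + 6)^2 - 1)*exp(-2*(x + 6)^2)
Second-derivative test at each critical point:
  f''(-6) = -8 < 0 → local maximum

Critical points: x = -6 (local maximum)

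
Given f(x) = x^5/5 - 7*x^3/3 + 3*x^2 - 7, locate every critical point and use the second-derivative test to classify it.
f'(x) = x*(x^3 - 7*x + 6)

Solve f'(x) = 0:
  Factor: x^4 - 7*x^2 + 6*x = x*(x - 2)*(x - 1)*(x + 3) = 0.
  ⇒ x = -3, 0, 1, 2

f''(x) = 4*x^3 - 14*x + 6
Second-derivative test at each critical point:
  f''(-3) = -60 < 0 → local maximum
  f''(0) = 6 > 0 → local minimum
  f''(1) = -4 < 0 → local maximum
  f''(2) = 10 > 0 → local minimum

Critical points: x = -3 (local maximum); x = 0 (local minimum); x = 1 (local maximum); x = 2 (local minimum)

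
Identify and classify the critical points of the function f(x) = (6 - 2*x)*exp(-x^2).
f'(x) = 2*(2*x*(x - 3) - 1)*exp(-x^2)

Solve f'(x) = 0:
  f'(x) = (4*x^2 - 12*x - 2)·exp(-x^2) and exp(-x^2) > 0 for every x, so f'(x) = 0 ⇔ 4*x^2 - 12*x - 2 = 0.
  Factor: 4*x^2 - 12*x - 2 = 2*(2*x^2 - 6*x - 1); 2*x^2 - 6*x - 1 = 0 has no rational roots; quadratic formula: x = (6 ± √44)/4.
  ⇒ x = 3/2 - sqrt(11)/2 ≈ -0.1583, 3/2 + sqrt(11)/2 ≈ 3.1583

f''(x) = 4*(2*x^2*(3 - x) + 3*x - 3)*exp(-x^2)
Second-derivative test at each critical point:
  f''(-0.1583) = -12.9381 < 0 → local maximum
  f''(3.1583) = 0.0006 > 0 → local minimum

Critical points: x = 3/2 - sqrt(11)/2 ≈ -0.1583 (local maximum); x = 3/2 + sqrt(11)/2 ≈ 3.1583 (local minimum)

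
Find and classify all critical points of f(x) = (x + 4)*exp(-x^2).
f'(x) = (-2*x*(x + 4) + 1)*exp(-x^2)

Solve f'(x) = 0:
  f'(x) = (-2*x^2 - 8*x + 1)·exp(-x^2) and exp(-x^2) > 0 for every x, so f'(x) = 0 ⇔ -2*x^2 - 8*x + 1 = 0.
  2*x^2 + 8*x - 1 = 0 has no rational roots; quadratic formula: x = (-8 ± √72)/4.
  ⇒ x = -3*sqrt(2)/2 - 2 ≈ -4.1213, -2 + 3*sqrt(2)/2 ≈ 0.1213

f''(x) = 2*(2*x^2*(x + 4) - 3*x - 4)*exp(-x^2)
Second-derivative test at each critical point:
  f''(-4.1213) = 3.565e-07 > 0 → local minimum
  f''(0.1213) = -8.3613 < 0 → local maximum

Critical points: x = -3*sqrt(2)/2 - 2 ≈ -4.1213 (local minimum); x = -2 + 3*sqrt(2)/2 ≈ 0.1213 (local maximum)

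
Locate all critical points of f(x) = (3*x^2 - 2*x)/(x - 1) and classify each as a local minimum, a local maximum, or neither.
f'(x) = (3*x^2 - 6*x + 2)/(x^2 - 2*x + 1)

Solve f'(x) = 0:
  f'(x) = (3*x^2 - 6*x + 2)/(x - 1)^2; the denominator is positive wherever f is defined, so f'(x) = 0 ⇔ 3*x^2 - 6*x + 2 = 0.
  3*x^2 - 6*x + 2 = 0 has no rational roots; quadratic formula: x = (6 ± √12)/6.
  ⇒ x = 1 - sqrt(3)/3 ≈ 0.4226, sqrt(3)/3 + 1 ≈ 1.5774

f''(x) = 2/(x^3 - 3*x^2 + 3*x - 1)
Second-derivative test at each critical point:
  f''(0.4226) = -10.3923 < 0 → local maximum
  f''(1.5774) = 10.3923 > 0 → local minimum

Critical points: x = 1 - sqrt(3)/3 ≈ 0.4226 (local maximum); x = sqrt(3)/3 + 1 ≈ 1.5774 (local minimum)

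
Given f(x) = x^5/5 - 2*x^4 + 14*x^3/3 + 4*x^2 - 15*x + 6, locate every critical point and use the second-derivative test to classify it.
f'(x) = x^4 - 8*x^3 + 14*x^2 + 8*x - 15

Solve f'(x) = 0:
  Factor: x^4 - 8*x^3 + 14*x^2 + 8*x - 15 = (x - 5)*(x - 3)*(x - 1)*(x + 1) = 0.
  ⇒ x = -1, 1, 3, 5

f''(x) = 4*x^3 - 24*x^2 + 28*x + 8
Second-derivative test at each critical point:
  f''(-1) = -48 < 0 → local maximum
  f''(1) = 16 > 0 → local minimum
  f''(3) = -16 < 0 → local maximum
  f''(5) = 48 > 0 → local minimum

Critical points: x = -1 (local maximum); x = 1 (local minimum); x = 3 (local maximum); x = 5 (local minimum)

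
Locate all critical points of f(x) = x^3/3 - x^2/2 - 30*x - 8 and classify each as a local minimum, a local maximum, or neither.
f'(x) = x^2 - x - 30

Solve f'(x) = 0:
  Factor: x^2 - x - 30 = (x - 6)*(x + 5) = 0.
  ⇒ x = -5, 6

f''(x) = 2*x - 1
Second-derivative test at each critical point:
  f''(-5) = -11 < 0 → local maximum
  f''(6) = 11 > 0 → local minimum

Critical points: x = -5 (local maximum); x = 6 (local minimum)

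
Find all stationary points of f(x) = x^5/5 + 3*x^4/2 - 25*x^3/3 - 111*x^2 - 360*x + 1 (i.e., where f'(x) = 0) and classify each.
f'(x) = x^4 + 6*x^3 - 25*x^2 - 222*x - 360

Solve f'(x) = 0:
  Factor: x^4 + 6*x^3 - 25*x^2 - 222*x - 360 = (x - 6)*(x + 3)*(x + 4)*(x + 5) = 0.
  ⇒ x = -5, -4, -3, 6

f''(x) = 4*x^3 + 18*x^2 - 50*x - 222
Second-derivative test at each critical point:
  f''(-5) = -22 < 0 → local maximum
  f''(-4) = 10 > 0 → local minimum
  f''(-3) = -18 < 0 → local maximum
  f''(6) = 990 > 0 → local minimum

Critical points: x = -5 (local maximum); x = -4 (local minimum); x = -3 (local maximum); x = 6 (local minimum)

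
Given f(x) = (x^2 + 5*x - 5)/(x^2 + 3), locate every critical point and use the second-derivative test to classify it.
f'(x) = (-5*x^2 + 16*x + 15)/(x^4 + 6*x^2 + 9)

Solve f'(x) = 0:
  f'(x) = -(5*x^2 - 16*x - 15)/(x^2 + 3)^2; the denominator is positive wherever f is defined, so f'(x) = 0 ⇔ -5*x^2 + 16*x + 15 = 0.
  5*x^2 - 16*x - 15 = 0 has no rational roots; quadratic formula: x = (16 ± √556)/10.
  ⇒ x = 8/5 - sqrt(139)/5 ≈ -0.7580, 8/5 + sqrt(139)/5 ≈ 3.9580

f''(x) = 2*(5*x^3 - 24*x^2 - 45*x + 24)/(x^6 + 9*x^4 + 27*x^2 + 27)
Second-derivative test at each critical point:
  f''(-0.7580) = 1.8455 > 0 → local minimum
  f''(3.9580) = -0.0677 < 0 → local maximum

Critical points: x = 8/5 - sqrt(139)/5 ≈ -0.7580 (local minimum); x = 8/5 + sqrt(139)/5 ≈ 3.9580 (local maximum)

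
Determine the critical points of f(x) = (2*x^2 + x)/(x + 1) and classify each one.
f'(x) = (2*x^2 + 4*x + 1)/(x^2 + 2*x + 1)

Solve f'(x) = 0:
  f'(x) = (2*x^2 + 4*x + 1)/(x + 1)^2; the denominator is positive wherever f is defined, so f'(x) = 0 ⇔ 2*x^2 + 4*x + 1 = 0.
  2*x^2 + 4*x + 1 = 0 has no rational roots; quadratic formula: x = (-4 ± √8)/4.
  ⇒ x = -1 - sqrt(2)/2 ≈ -1.7071, -1 + sqrt(2)/2 ≈ -0.2929

f''(x) = 2/(x^3 + 3*x^2 + 3*x + 1)
Second-derivative test at each critical point:
  f''(-1.7071) = -5.6569 < 0 → local maximum
  f''(-0.2929) = 5.6569 > 0 → local minimum

Critical points: x = -1 - sqrt(2)/2 ≈ -1.7071 (local maximum); x = -1 + sqrt(2)/2 ≈ -0.2929 (local minimum)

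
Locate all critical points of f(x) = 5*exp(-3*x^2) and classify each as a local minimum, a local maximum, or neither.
f'(x) = -30*x*exp(-3*x^2)

Solve f'(x) = 0:
  f'(x) = (-30*x)·exp(-3*x^2) and exp(-3*x^2) > 0 for every x, so f'(x) = 0 ⇔ -30*x = 0.
  -30*x = 0.
  ⇒ x = 0

f''(x) = 30*(6*x^2 - 1)*exp(-3*x^2)
Second-derivative test at each critical point:
  f''(0) = -30 < 0 → local maximum

Critical points: x = 0 (local maximum)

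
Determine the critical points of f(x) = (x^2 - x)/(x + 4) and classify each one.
f'(x) = (x^2 + 8*x - 4)/(x^2 + 8*x + 16)

Solve f'(x) = 0:
  f'(x) = (x^2 + 8*x - 4)/(x + 4)^2; the denominator is positive wherever f is defined, so f'(x) = 0 ⇔ x^2 + 8*x - 4 = 0.
  x^2 + 8*x - 4 = 0 has no rational roots; quadratic formula: x = (-8 ± √80)/2.
  ⇒ x = -2*sqrt(5) - 4 ≈ -8.4721, -4 + 2*sqrt(5) ≈ 0.4721

f''(x) = 40/(x^3 + 12*x^2 + 48*x + 64)
Second-derivative test at each critical point:
  f''(-8.4721) = -0.4472 < 0 → local maximum
  f''(0.4721) = 0.4472 > 0 → local minimum

Critical points: x = -2*sqrt(5) - 4 ≈ -8.4721 (local maximum); x = -4 + 2*sqrt(5) ≈ 0.4721 (local minimum)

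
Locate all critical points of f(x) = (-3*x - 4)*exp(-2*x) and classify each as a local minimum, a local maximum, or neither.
f'(x) = (6*x + 5)*exp(-2*x)

Solve f'(x) = 0:
  f'(x) = (6*x + 5)·exp(-2*x) and exp(-2*x) > 0 for every x, so f'(x) = 0 ⇔ 6*x + 5 = 0.
  6*x + 5 = 0.
  ⇒ x = -5/6

f''(x) = 4*(-3*x - 1)*exp(-2*x)
Second-derivative test at each critical point:
  f''(-5/6) = 31.7669 > 0 → local minimum

Critical points: x = -5/6 (local minimum)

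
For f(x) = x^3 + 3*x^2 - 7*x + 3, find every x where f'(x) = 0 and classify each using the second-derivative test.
f'(x) = 3*x^2 + 6*x - 7

Solve f'(x) = 0:
  3*x^2 + 6*x - 7 = 0 has no rational roots; quadratic formula: x = (-6 ± √120)/6.
  ⇒ x = -sqrt(30)/3 - 1 ≈ -2.8257, -1 + sqrt(30)/3 ≈ 0.8257

f''(x) = 6*x + 6
Second-derivative test at each critical point:
  f''(-2.8257) = -10.9545 < 0 → local maximum
  f''(0.8257) = 10.9545 > 0 → local minimum

Critical points: x = -sqrt(30)/3 - 1 ≈ -2.8257 (local maximum); x = -1 + sqrt(30)/3 ≈ 0.8257 (local minimum)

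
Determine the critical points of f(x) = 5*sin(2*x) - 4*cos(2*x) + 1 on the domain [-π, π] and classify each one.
f'(x) = 8*sin(2*x) + 10*cos(2*x)

Solve f'(x) = 0 on [-π, π]:
  f'(x) = 0 ⇔ 5*cos(2*x) = -4*sin(2*x) ⇔ tan(2*x) = -5/4, i.e. 2*x = arctan(-5/4) + nπ; keep the solutions lying in [-π, π].
  ⇒ x = -pi/2 - atan(5/4)/2 ≈ -2.0188, -atan(5/4)/2 ≈ -0.4480, -atan(5/4)/2 + pi/2 ≈ 1.1228, pi - atan(5/4)/2 ≈ 2.6936

f''(x) = -20*sin(2*x) + 16*cos(2*x)
Second-derivative test at each critical point:
  f''(-2.0188) = -25.6125 < 0 → local maximum
  f''(-0.4480) = 25.6125 > 0 → local minimum
  f''(1.1228) = -25.6125 < 0 → local maximum
  f''(2.6936) = 25.6125 > 0 → local minimum

Critical points: x = -pi/2 - atan(5/4)/2 ≈ -2.0188 (local maximum); x = -atan(5/4)/2 ≈ -0.4480 (local minimum); x = -atan(5/4)/2 + pi/2 ≈ 1.1228 (local maximum); x = pi - atan(5/4)/2 ≈ 2.6936 (local minimum)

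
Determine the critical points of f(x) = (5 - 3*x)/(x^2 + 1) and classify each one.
f'(x) = (3*x^2 - 10*x - 3)/(x^4 + 2*x^2 + 1)

Solve f'(x) = 0:
  f'(x) = (3*x^2 - 10*x - 3)/(x^2 + 1)^2; the denominator is positive wherever f is defined, so f'(x) = 0 ⇔ 3*x^2 - 10*x - 3 = 0.
  3*x^2 - 10*x - 3 = 0 has no rational roots; quadratic formula: x = (10 ± √136)/6.
  ⇒ x = 5/3 - sqrt(34)/3 ≈ -0.2770, 5/3 + sqrt(34)/3 ≈ 3.6103

f''(x) = 2*(4*x^2*(5 - 3*x) + (9*x - 5)*(x^2 + 1))/(x^2 + 1)^3
Second-derivative test at each critical point:
  f''(-0.2770) = -10.0592 < 0 → local maximum
  f''(3.6103) = 0.0592 > 0 → local minimum

Critical points: x = 5/3 - sqrt(34)/3 ≈ -0.2770 (local maximum); x = 5/3 + sqrt(34)/3 ≈ 3.6103 (local minimum)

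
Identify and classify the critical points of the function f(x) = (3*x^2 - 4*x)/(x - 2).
f'(x) = (3*x^2 - 12*x + 8)/(x^2 - 4*x + 4)

Solve f'(x) = 0:
  f'(x) = (3*x^2 - 12*x + 8)/(x - 2)^2; the denominator is positive wherever f is defined, so f'(x) = 0 ⇔ 3*x^2 - 12*x + 8 = 0.
  3*x^2 - 12*x + 8 = 0 has no rational roots; quadratic formula: x = (12 ± √48)/6.
  ⇒ x = 2 - 2*sqrt(3)/3 ≈ 0.8453, 2*sqrt(3)/3 + 2 ≈ 3.1547

f''(x) = 8/(x^3 - 6*x^2 + 12*x - 8)
Second-derivative test at each critical point:
  f''(0.8453) = -5.1962 < 0 → local maximum
  f''(3.1547) = 5.1962 > 0 → local minimum

Critical points: x = 2 - 2*sqrt(3)/3 ≈ 0.8453 (local maximum); x = 2*sqrt(3)/3 + 2 ≈ 3.1547 (local minimum)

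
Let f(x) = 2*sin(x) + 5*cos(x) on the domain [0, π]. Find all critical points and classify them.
f'(x) = -5*sin(x) + 2*cos(x)

Solve f'(x) = 0 on [0, π]:
  f'(x) = 0 ⇔ 2*cos(x) = 5*sin(x) ⇔ tan(x) = 2/5, i.e. x = arctan(2/5) + nπ; keep the solutions lying in [0, π].
  ⇒ x = atan(2/5) ≈ 0.3805

f''(x) = -2*sin(x) - 5*cos(x)
Second-derivative test at each critical point:
  f''(0.3805) = -5.3852 < 0 → local maximum

Critical points: x = atan(2/5) ≈ 0.3805 (local maximum)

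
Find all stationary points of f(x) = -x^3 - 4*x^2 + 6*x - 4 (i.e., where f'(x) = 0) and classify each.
f'(x) = -3*x^2 - 8*x + 6

Solve f'(x) = 0:
  3*x^2 + 8*x - 6 = 0 has no rational roots; quadratic formula: x = (-8 ± √136)/6.
  ⇒ x = -sqrt(34)/3 - 4/3 ≈ -3.2770, -4/3 + sqrt(34)/3 ≈ 0.6103

f''(x) = -6*x - 8
Second-derivative test at each critical point:
  f''(-3.2770) = 11.6619 > 0 → local minimum
  f''(0.6103) = -11.6619 < 0 → local maximum

Critical points: x = -sqrt(34)/3 - 4/3 ≈ -3.2770 (local minimum); x = -4/3 + sqrt(34)/3 ≈ 0.6103 (local maximum)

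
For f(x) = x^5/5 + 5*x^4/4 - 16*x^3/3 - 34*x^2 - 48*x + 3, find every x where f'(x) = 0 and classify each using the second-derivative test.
f'(x) = x^4 + 5*x^3 - 16*x^2 - 68*x - 48

Solve f'(x) = 0:
  Factor: x^4 + 5*x^3 - 16*x^2 - 68*x - 48 = (x - 4)*(x + 1)*(x + 2)*(x + 6) = 0.
  ⇒ x = -6, -2, -1, 4

f''(x) = 4*x^3 + 15*x^2 - 32*x - 68
Second-derivative test at each critical point:
  f''(-6) = -200 < 0 → local maximum
  f''(-2) = 24 > 0 → local minimum
  f''(-1) = -25 < 0 → local maximum
  f''(4) = 300 > 0 → local minimum

Critical points: x = -6 (local maximum); x = -2 (local minimum); x = -1 (local maximum); x = 4 (local minimum)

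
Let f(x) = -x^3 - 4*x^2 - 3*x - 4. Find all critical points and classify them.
f'(x) = -3*x^2 - 8*x - 3

Solve f'(x) = 0:
  3*x^2 + 8*x + 3 = 0 has no rational roots; quadratic formula: x = (-8 ± √28)/6.
  ⇒ x = -4/3 - sqrt(7)/3 ≈ -2.2153, -4/3 + sqrt(7)/3 ≈ -0.4514

f''(x) = -6*x - 8
Second-derivative test at each critical point:
  f''(-2.2153) = 5.2915 > 0 → local minimum
  f''(-0.4514) = -5.2915 < 0 → local maximum

Critical points: x = -4/3 - sqrt(7)/3 ≈ -2.2153 (local minimum); x = -4/3 + sqrt(7)/3 ≈ -0.4514 (local maximum)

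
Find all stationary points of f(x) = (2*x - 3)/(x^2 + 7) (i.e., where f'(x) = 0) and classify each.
f'(x) = 2*(-x^2 + 3*x + 7)/(x^4 + 14*x^2 + 49)

Solve f'(x) = 0:
  f'(x) = -2*(x^2 - 3*x - 7)/(x^2 + 7)^2; the denominator is positive wherever f is defined, so f'(x) = 0 ⇔ -2*x^2 + 6*x + 14 = 0.
  Factor: -2*x^2 + 6*x + 14 = -2*(x^2 - 3*x - 7); x^2 - 3*x - 7 = 0 has no rational roots; quadratic formula: x = (3 ± √37)/2.
  ⇒ x = 3/2 - sqrt(37)/2 ≈ -1.5414, 3/2 + sqrt(37)/2 ≈ 4.5414

f''(x) = 2*(4*x^2*(2*x - 3) + 3*(1 - 2*x)*(x^2 + 7))/(x^2 + 7)^3
Second-derivative test at each critical point:
  f''(-1.5414) = 0.1384 > 0 → local minimum
  f''(4.5414) = -0.0159 < 0 → local maximum

Critical points: x = 3/2 - sqrt(37)/2 ≈ -1.5414 (local minimum); x = 3/2 + sqrt(37)/2 ≈ 4.5414 (local maximum)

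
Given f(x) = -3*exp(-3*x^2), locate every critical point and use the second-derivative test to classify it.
f'(x) = 18*x*exp(-3*x^2)

Solve f'(x) = 0:
  f'(x) = (18*x)·exp(-3*x^2) and exp(-3*x^2) > 0 for every x, so f'(x) = 0 ⇔ 18*x = 0.
  18*x = 0.
  ⇒ x = 0

f''(x) = 18*(1 - 6*x^2)*exp(-3*x^2)
Second-derivative test at each critical point:
  f''(0) = 18 > 0 → local minimum

Critical points: x = 0 (local minimum)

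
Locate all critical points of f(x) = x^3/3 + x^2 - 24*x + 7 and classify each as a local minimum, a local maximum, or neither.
f'(x) = x^2 + 2*x - 24

Solve f'(x) = 0:
  Factor: x^2 + 2*x - 24 = (x - 4)*(x + 6) = 0.
  ⇒ x = -6, 4

f''(x) = 2*x + 2
Second-derivative test at each critical point:
  f''(-6) = -10 < 0 → local maximum
  f''(4) = 10 > 0 → local minimum

Critical points: x = -6 (local maximum); x = 4 (local minimum)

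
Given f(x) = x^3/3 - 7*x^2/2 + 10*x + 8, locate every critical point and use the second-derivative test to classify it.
f'(x) = x^2 - 7*x + 10

Solve f'(x) = 0:
  Factor: x^2 - 7*x + 10 = (x - 5)*(x - 2) = 0.
  ⇒ x = 2, 5

f''(x) = 2*x - 7
Second-derivative test at each critical point:
  f''(2) = -3 < 0 → local maximum
  f''(5) = 3 > 0 → local minimum

Critical points: x = 2 (local maximum); x = 5 (local minimum)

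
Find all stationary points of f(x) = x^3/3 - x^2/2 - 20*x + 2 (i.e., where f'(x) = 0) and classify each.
f'(x) = x^2 - x - 20

Solve f'(x) = 0:
  Factor: x^2 - x - 20 = (x - 5)*(x + 4) = 0.
  ⇒ x = -4, 5

f''(x) = 2*x - 1
Second-derivative test at each critical point:
  f''(-4) = -9 < 0 → local maximum
  f''(5) = 9 > 0 → local minimum

Critical points: x = -4 (local maximum); x = 5 (local minimum)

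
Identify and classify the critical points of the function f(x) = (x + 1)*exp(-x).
f'(x) = -x*exp(-x)

Solve f'(x) = 0:
  f'(x) = (-x)·exp(-x) and exp(-x) > 0 for every x, so f'(x) = 0 ⇔ -x = 0.
  -x = 0.
  ⇒ x = 0

f''(x) = (x - 1)*exp(-x)
Second-derivative test at each critical point:
  f''(0) = -1 < 0 → local maximum

Critical points: x = 0 (local maximum)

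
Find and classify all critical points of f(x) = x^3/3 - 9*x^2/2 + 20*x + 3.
f'(x) = x^2 - 9*x + 20

Solve f'(x) = 0:
  Factor: x^2 - 9*x + 20 = (x - 5)*(x - 4) = 0.
  ⇒ x = 4, 5

f''(x) = 2*x - 9
Second-derivative test at each critical point:
  f''(4) = -1 < 0 → local maximum
  f''(5) = 1 > 0 → local minimum

Critical points: x = 4 (local maximum); x = 5 (local minimum)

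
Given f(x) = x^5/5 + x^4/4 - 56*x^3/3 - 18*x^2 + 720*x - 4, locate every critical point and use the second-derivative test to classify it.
f'(x) = x^4 + x^3 - 56*x^2 - 36*x + 720

Solve f'(x) = 0:
  Factor: x^4 + x^3 - 56*x^2 - 36*x + 720 = (x - 6)*(x - 4)*(x + 5)*(x + 6) = 0.
  ⇒ x = -6, -5, 4, 6

f''(x) = 4*x^3 + 3*x^2 - 112*x - 36
Second-derivative test at each critical point:
  f''(-6) = -120 < 0 → local maximum
  f''(-5) = 99 > 0 → local minimum
  f''(4) = -180 < 0 → local maximum
  f''(6) = 264 > 0 → local minimum

Critical points: x = -6 (local maximum); x = -5 (local minimum); x = 4 (local maximum); x = 6 (local minimum)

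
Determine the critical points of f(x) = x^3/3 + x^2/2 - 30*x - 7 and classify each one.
f'(x) = x^2 + x - 30

Solve f'(x) = 0:
  Factor: x^2 + x - 30 = (x - 5)*(x + 6) = 0.
  ⇒ x = -6, 5

f''(x) = 2*x + 1
Second-derivative test at each critical point:
  f''(-6) = -11 < 0 → local maximum
  f''(5) = 11 > 0 → local minimum

Critical points: x = -6 (local maximum); x = 5 (local minimum)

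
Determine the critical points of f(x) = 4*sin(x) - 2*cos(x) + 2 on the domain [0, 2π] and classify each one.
f'(x) = 2*sin(x) + 4*cos(x)

Solve f'(x) = 0 on [0, 2π]:
  f'(x) = 0 ⇔ 4*cos(x) = -2*sin(x) ⇔ tan(x) = -2, i.e. x = arctan(-2) + nπ; keep the solutions lying in [0, 2π].
  ⇒ x = pi - atan(2) ≈ 2.0344, -atan(2) + 2*pi ≈ 5.1760

f''(x) = -4*sin(x) + 2*cos(x)
Second-derivative test at each critical point:
  f''(2.0344) = -4.4721 < 0 → local maximum
  f''(5.1760) = 4.4721 > 0 → local minimum

Critical points: x = pi - atan(2) ≈ 2.0344 (local maximum); x = -atan(2) + 2*pi ≈ 5.1760 (local minimum)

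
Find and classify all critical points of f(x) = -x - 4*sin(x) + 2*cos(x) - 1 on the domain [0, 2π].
f'(x) = -2*sin(x) - 4*cos(x) - 1

Solve f'(x) = 0 on [0, 2π]:
  f'(x) = 0 ⇔ -2*sin(x) - 4*cos(x) = 1. Write the left side as R·cos(x + φ) with R = √((-4)² + 2²) = 2*sqrt(5), cos φ = -2*sqrt(5)/5, sin φ = sqrt(5)/5; then cos(x + φ) = sqrt(5)/10. Solve for x and keep the solutions lying in [0, 2π].
  ⇒ x = atan((-1 + 2*sqrt(19))/(-sqrt(19) - 2)) + pi ≈ 2.2600, atan((-2*sqrt(19) - 1)/(-2 + sqrt(19))) + 2*pi ≈ 4.9505

f''(x) = 4*sin(x) - 2*cos(x)
Second-derivative test at each critical point:
  f''(2.2600) = 4.3589 > 0 → local minimum
  f''(4.9505) = -4.3589 < 0 → local maximum

Critical points: x = atan((-1 + 2*sqrt(19))/(-sqrt(19) - 2)) + pi ≈ 2.2600 (local minimum); x = atan((-2*sqrt(19) - 1)/(-2 + sqrt(19))) + 2*pi ≈ 4.9505 (local maximum)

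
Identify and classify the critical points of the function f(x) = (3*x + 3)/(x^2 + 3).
f'(x) = 3*(x^2 - 2*x*(x + 1) + 3)/(x^2 + 3)^2

Solve f'(x) = 0:
  f'(x) = -3*(x - 1)*(x + 3)/(x^2 + 3)^2; the denominator is positive wherever f is defined, so f'(x) = 0 ⇔ -3*x^2 - 6*x + 9 = 0.
  Factor: -3*x^2 - 6*x + 9 = -3*(x - 1)*(x + 3) = 0.
  ⇒ x = -3, 1

f''(x) = 6*(4*x^2*(x + 1) - (3*x + 1)*(x^2 + 3))/(x^2 + 3)^3
Second-derivative test at each critical point:
  f''(-3) = 1/12 > 0 → local minimum
  f''(1) = -3/4 < 0 → local maximum

Critical points: x = -3 (local minimum); x = 1 (local maximum)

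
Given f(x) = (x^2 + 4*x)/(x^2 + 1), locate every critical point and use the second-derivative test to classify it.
f'(x) = 2*(-2*x^2 + x + 2)/(x^4 + 2*x^2 + 1)

Solve f'(x) = 0:
  f'(x) = -2*(2*x^2 - x - 2)/(x^2 + 1)^2; the denominator is positive wherever f is defined, so f'(x) = 0 ⇔ -4*x^2 + 2*x + 4 = 0.
  Factor: -4*x^2 + 2*x + 4 = -2*(2*x^2 - x - 2); 2*x^2 - x - 2 = 0 has no rational roots; quadratic formula: x = (1 ± √17)/4.
  ⇒ x = 1/4 - sqrt(17)/4 ≈ -0.7808, 1/4 + sqrt(17)/4 ≈ 1.2808

f''(x) = 2*(4*x^3 - 3*x^2 - 12*x + 1)/(x^6 + 3*x^4 + 3*x^2 + 1)
Second-derivative test at each critical point:
  f''(-0.7808) = 3.1828 > 0 → local minimum
  f''(1.2808) = -1.1828 < 0 → local maximum

Critical points: x = 1/4 - sqrt(17)/4 ≈ -0.7808 (local minimum); x = 1/4 + sqrt(17)/4 ≈ 1.2808 (local maximum)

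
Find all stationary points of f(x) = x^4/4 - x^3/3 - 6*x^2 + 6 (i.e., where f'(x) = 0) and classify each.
f'(x) = x*(x^2 - x - 12)

Solve f'(x) = 0:
  Factor: x^3 - x^2 - 12*x = x*(x - 4)*(x + 3) = 0.
  ⇒ x = -3, 0, 4

f''(x) = 3*x^2 - 2*x - 12
Second-derivative test at each critical point:
  f''(-3) = 21 > 0 → local minimum
  f''(0) = -12 < 0 → local maximum
  f''(4) = 28 > 0 → local minimum

Critical points: x = -3 (local minimum); x = 0 (local maximum); x = 4 (local minimum)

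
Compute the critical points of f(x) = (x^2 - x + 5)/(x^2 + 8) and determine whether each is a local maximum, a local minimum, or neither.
f'(x) = (x^2 + 6*x - 8)/(x^4 + 16*x^2 + 64)

Solve f'(x) = 0:
  f'(x) = (x^2 + 6*x - 8)/(x^2 + 8)^2; the denominator is positive wherever f is defined, so f'(x) = 0 ⇔ x^2 + 6*x - 8 = 0.
  x^2 + 6*x - 8 = 0 has no rational roots; quadratic formula: x = (-6 ± √68)/2.
  ⇒ x = -sqrt(17) - 3 ≈ -7.1231, -3 + sqrt(17) ≈ 1.1231

f''(x) = 2*(-x^3 - 9*x^2 + 24*x + 24)/(x^6 + 24*x^4 + 192*x^2 + 512)
Second-derivative test at each critical point:
  f''(-7.1231) = -0.0024 < 0 → local maximum
  f''(1.1231) = 0.0961 > 0 → local minimum

Critical points: x = -sqrt(17) - 3 ≈ -7.1231 (local maximum); x = -3 + sqrt(17) ≈ 1.1231 (local minimum)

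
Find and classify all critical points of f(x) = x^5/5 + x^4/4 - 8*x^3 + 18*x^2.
f'(x) = x*(x^3 + x^2 - 24*x + 36)

Solve f'(x) = 0:
  Factor: x^4 + x^3 - 24*x^2 + 36*x = x*(x - 3)*(x - 2)*(x + 6) = 0.
  ⇒ x = -6, 0, 2, 3

f''(x) = 4*x^3 + 3*x^2 - 48*x + 36
Second-derivative test at each critical point:
  f''(-6) = -432 < 0 → local maximum
  f''(0) = 36 > 0 → local minimum
  f''(2) = -16 < 0 → local maximum
  f''(3) = 27 > 0 → local minimum

Critical points: x = -6 (local maximum); x = 0 (local minimum); x = 2 (local maximum); x = 3 (local minimum)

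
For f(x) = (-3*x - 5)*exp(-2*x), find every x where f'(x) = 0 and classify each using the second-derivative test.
f'(x) = (6*x + 7)*exp(-2*x)

Solve f'(x) = 0:
  f'(x) = (6*x + 7)·exp(-2*x) and exp(-2*x) > 0 for every x, so f'(x) = 0 ⇔ 6*x + 7 = 0.
  6*x + 7 = 0.
  ⇒ x = -7/6

f''(x) = 4*(-3*x - 2)*exp(-2*x)
Second-derivative test at each critical point:
  f''(-7/6) = 61.8736 > 0 → local minimum

Critical points: x = -7/6 (local minimum)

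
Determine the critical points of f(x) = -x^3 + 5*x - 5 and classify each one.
f'(x) = 5 - 3*x^2

Solve f'(x) = 0:
  3*x^2 - 5 = 0 has no rational roots; quadratic formula: x = (0 ± √60)/6.
  ⇒ x = -sqrt(15)/3 ≈ -1.2910, sqrt(15)/3 ≈ 1.2910

f''(x) = -6*x
Second-derivative test at each critical point:
  f''(-1.2910) = 7.7460 > 0 → local minimum
  f''(1.2910) = -7.7460 < 0 → local maximum

Critical points: x = -sqrt(15)/3 ≈ -1.2910 (local minimum); x = sqrt(15)/3 ≈ 1.2910 (local maximum)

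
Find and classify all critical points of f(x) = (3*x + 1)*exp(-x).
f'(x) = (2 - 3*x)*exp(-x)

Solve f'(x) = 0:
  f'(x) = (2 - 3*x)·exp(-x) and exp(-x) > 0 for every x, so f'(x) = 0 ⇔ 2 - 3*x = 0.
  2 - 3*x = 0.
  ⇒ x = 2/3

f''(x) = (3*x - 5)*exp(-x)
Second-derivative test at each critical point:
  f''(2/3) = -1.5403 < 0 → local maximum

Critical points: x = 2/3 (local maximum)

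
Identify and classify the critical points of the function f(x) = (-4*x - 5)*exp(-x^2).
f'(x) = 2*(x*(4*x + 5) - 2)*exp(-x^2)

Solve f'(x) = 0:
  f'(x) = (8*x^2 + 10*x - 4)·exp(-x^2) and exp(-x^2) > 0 for every x, so f'(x) = 0 ⇔ 8*x^2 + 10*x - 4 = 0.
  Factor: 8*x^2 + 10*x - 4 = 2*(4*x^2 + 5*x - 2); 4*x^2 + 5*x - 2 = 0 has no rational roots; quadratic formula: x = (-5 ± √57)/8.
  ⇒ x = -sqrt(57)/8 - 5/8 ≈ -1.5687, -5/8 + sqrt(57)/8 ≈ 0.3187

f''(x) = 2*(-8*x^3 - 10*x^2 + 12*x + 5)*exp(-x^2)
Second-derivative test at each critical point:
  f''(-1.5687) = -1.2889 < 0 → local maximum
  f''(0.3187) = 13.6411 > 0 → local minimum

Critical points: x = -sqrt(57)/8 - 5/8 ≈ -1.5687 (local maximum); x = -5/8 + sqrt(57)/8 ≈ 0.3187 (local minimum)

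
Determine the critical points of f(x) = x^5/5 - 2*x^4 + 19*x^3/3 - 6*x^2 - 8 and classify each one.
f'(x) = x*(x^3 - 8*x^2 + 19*x - 12)

Solve f'(x) = 0:
  Factor: x^4 - 8*x^3 + 19*x^2 - 12*x = x*(x - 4)*(x - 3)*(x - 1) = 0.
  ⇒ x = 0, 1, 3, 4

f''(x) = 4*x^3 - 24*x^2 + 38*x - 12
Second-derivative test at each critical point:
  f''(0) = -12 < 0 → local maximum
  f''(1) = 6 > 0 → local minimum
  f''(3) = -6 < 0 → local maximum
  f''(4) = 12 > 0 → local minimum

Critical points: x = 0 (local maximum); x = 1 (local minimum); x = 3 (local maximum); x = 4 (local minimum)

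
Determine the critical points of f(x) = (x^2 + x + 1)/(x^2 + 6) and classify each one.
f'(x) = (-x^2 + 10*x + 6)/(x^4 + 12*x^2 + 36)

Solve f'(x) = 0:
  f'(x) = -(x^2 - 10*x - 6)/(x^2 + 6)^2; the denominator is positive wherever f is defined, so f'(x) = 0 ⇔ -x^2 + 10*x + 6 = 0.
  x^2 - 10*x - 6 = 0 has no rational roots; quadratic formula: x = (10 ± √124)/2.
  ⇒ x = 5 - sqrt(31) ≈ -0.5678, 5 + sqrt(31) ≈ 10.5678

f''(x) = 2*(x^3 - 15*x^2 - 18*x + 30)/(x^6 + 18*x^4 + 108*x^2 + 216)
Second-derivative test at each critical point:
  f''(-0.5678) = 0.2786 > 0 → local minimum
  f''(10.5678) = -0.0008 < 0 → local maximum

Critical points: x = 5 - sqrt(31) ≈ -0.5678 (local minimum); x = 5 + sqrt(31) ≈ 10.5678 (local maximum)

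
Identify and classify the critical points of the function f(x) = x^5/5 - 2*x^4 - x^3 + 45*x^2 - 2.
f'(x) = x*(x^3 - 8*x^2 - 3*x + 90)

Solve f'(x) = 0:
  Factor: x^4 - 8*x^3 - 3*x^2 + 90*x = x*(x - 6)*(x - 5)*(x + 3) = 0.
  ⇒ x = -3, 0, 5, 6

f''(x) = 4*x^3 - 24*x^2 - 6*x + 90
Second-derivative test at each critical point:
  f''(-3) = -216 < 0 → local maximum
  f''(0) = 90 > 0 → local minimum
  f''(5) = -40 < 0 → local maximum
  f''(6) = 54 > 0 → local minimum

Critical points: x = -3 (local maximum); x = 0 (local minimum); x = 5 (local maximum); x = 6 (local minimum)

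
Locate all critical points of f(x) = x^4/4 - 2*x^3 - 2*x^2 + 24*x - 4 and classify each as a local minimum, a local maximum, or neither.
f'(x) = x^3 - 6*x^2 - 4*x + 24

Solve f'(x) = 0:
  Factor: x^3 - 6*x^2 - 4*x + 24 = (x - 6)*(x - 2)*(x + 2) = 0.
  ⇒ x = -2, 2, 6

f''(x) = 3*x^2 - 12*x - 4
Second-derivative test at each critical point:
  f''(-2) = 32 > 0 → local minimum
  f''(2) = -16 < 0 → local maximum
  f''(6) = 32 > 0 → local minimum

Critical points: x = -2 (local minimum); x = 2 (local maximum); x = 6 (local minimum)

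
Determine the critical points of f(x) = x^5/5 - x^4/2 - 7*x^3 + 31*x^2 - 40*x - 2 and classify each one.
f'(x) = x^4 - 2*x^3 - 21*x^2 + 62*x - 40

Solve f'(x) = 0:
  Factor: x^4 - 2*x^3 - 21*x^2 + 62*x - 40 = (x - 4)*(x - 2)*(x - 1)*(x + 5) = 0.
  ⇒ x = -5, 1, 2, 4

f''(x) = 4*x^3 - 6*x^2 - 42*x + 62
Second-derivative test at each critical point:
  f''(-5) = -378 < 0 → local maximum
  f''(1) = 18 > 0 → local minimum
  f''(2) = -14 < 0 → local maximum
  f''(4) = 54 > 0 → local minimum

Critical points: x = -5 (local maximum); x = 1 (local minimum); x = 2 (local maximum); x = 4 (local minimum)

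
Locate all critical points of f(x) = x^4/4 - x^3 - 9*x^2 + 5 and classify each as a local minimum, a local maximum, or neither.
f'(x) = x*(x^2 - 3*x - 18)

Solve f'(x) = 0:
  Factor: x^3 - 3*x^2 - 18*x = x*(x - 6)*(x + 3) = 0.
  ⇒ x = -3, 0, 6

f''(x) = 3*x^2 - 6*x - 18
Second-derivative test at each critical point:
  f''(-3) = 27 > 0 → local minimum
  f''(0) = -18 < 0 → local maximum
  f''(6) = 54 > 0 → local minimum

Critical points: x = -3 (local minimum); x = 0 (local maximum); x = 6 (local minimum)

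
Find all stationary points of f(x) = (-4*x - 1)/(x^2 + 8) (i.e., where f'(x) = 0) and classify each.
f'(x) = 2*(2*x^2 + x - 16)/(x^4 + 16*x^2 + 64)

Solve f'(x) = 0:
  f'(x) = 2*(2*x^2 + x - 16)/(x^2 + 8)^2; the denominator is positive wherever f is defined, so f'(x) = 0 ⇔ 4*x^2 + 2*x - 32 = 0.
  Factor: 4*x^2 + 2*x - 32 = 2*(2*x^2 + x - 16); 2*x^2 + x - 16 = 0 has no rational roots; quadratic formula: x = (-1 ± √129)/4.
  ⇒ x = -sqrt(129)/4 - 1/4 ≈ -3.0895, -1/4 + sqrt(129)/4 ≈ 2.5895

f''(x) = 2*(-4*x^2*(4*x + 1) + (12*x + 1)*(x^2 + 8))/(x^2 + 8)^3
Second-derivative test at each critical point:
  f''(-3.0895) = -0.0738 < 0 → local maximum
  f''(2.5895) = 0.1050 > 0 → local minimum

Critical points: x = -sqrt(129)/4 - 1/4 ≈ -3.0895 (local maximum); x = -1/4 + sqrt(129)/4 ≈ 2.5895 (local minimum)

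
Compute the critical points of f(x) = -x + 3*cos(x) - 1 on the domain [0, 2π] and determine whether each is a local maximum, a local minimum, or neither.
f'(x) = -3*sin(x) - 1

Solve f'(x) = 0 on [0, 2π]:
  f'(x) = 0 ⇔ sin(x) = -1/3, i.e. x = arcsin(-1/3) + 2nπ or x = π − arcsin(-1/3) + 2nπ; keep the solutions lying in [0, 2π].
  ⇒ x = asin(1/3) + pi ≈ 3.4814, -asin(1/3) + 2*pi ≈ 5.9433

f''(x) = -3*cos(x)
Second-derivative test at each critical point:
  f''(3.4814) = 2.8284 > 0 → local minimum
  f''(5.9433) = -2.8284 < 0 → local maximum

Critical points: x = asin(1/3) + pi ≈ 3.4814 (local minimum); x = -asin(1/3) + 2*pi ≈ 5.9433 (local maximum)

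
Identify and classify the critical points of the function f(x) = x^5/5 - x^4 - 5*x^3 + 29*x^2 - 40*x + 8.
f'(x) = x^4 - 4*x^3 - 15*x^2 + 58*x - 40

Solve f'(x) = 0:
  Factor: x^4 - 4*x^3 - 15*x^2 + 58*x - 40 = (x - 5)*(x - 2)*(x - 1)*(x + 4) = 0.
  ⇒ x = -4, 1, 2, 5

f''(x) = 4*x^3 - 12*x^2 - 30*x + 58
Second-derivative test at each critical point:
  f''(-4) = -270 < 0 → local maximum
  f''(1) = 20 > 0 → local minimum
  f''(2) = -18 < 0 → local maximum
  f''(5) = 108 > 0 → local minimum

Critical points: x = -4 (local maximum); x = 1 (local minimum); x = 2 (local maximum); x = 5 (local minimum)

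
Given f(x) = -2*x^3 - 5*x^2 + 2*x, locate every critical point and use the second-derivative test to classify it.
f'(x) = -6*x^2 - 10*x + 2

Solve f'(x) = 0:
  Factor: -6*x^2 - 10*x + 2 = -2*(3*x^2 + 5*x - 1); 3*x^2 + 5*x - 1 = 0 has no rational roots; quadratic formula: x = (-5 ± √37)/6.
  ⇒ x = -sqrt(37)/6 - 5/6 ≈ -1.8471, -5/6 + sqrt(37)/6 ≈ 0.1805

f''(x) = -12*x - 10
Second-derivative test at each critical point:
  f''(-1.8471) = 12.1655 > 0 → local minimum
  f''(0.1805) = -12.1655 < 0 → local maximum

Critical points: x = -sqrt(37)/6 - 5/6 ≈ -1.8471 (local minimum); x = -5/6 + sqrt(37)/6 ≈ 0.1805 (local maximum)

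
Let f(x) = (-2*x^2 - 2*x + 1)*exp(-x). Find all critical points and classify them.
f'(x) = (2*x^2 - 2*x - 3)*exp(-x)

Solve f'(x) = 0:
  f'(x) = (2*x^2 - 2*x - 3)·exp(-x) and exp(-x) > 0 for every x, so f'(x) = 0 ⇔ 2*x^2 - 2*x - 3 = 0.
  2*x^2 - 2*x - 3 = 0 has no rational roots; quadratic formula: x = (2 ± √28)/4.
  ⇒ x = 1/2 - sqrt(7)/2 ≈ -0.8229, 1/2 + sqrt(7)/2 ≈ 1.8229

f''(x) = (-2*x^2 + 6*x + 1)*exp(-x)
Second-derivative test at each critical point:
  f''(-0.8229) = -12.0490 < 0 → local maximum
  f''(1.8229) = 0.8549 > 0 → local minimum

Critical points: x = 1/2 - sqrt(7)/2 ≈ -0.8229 (local maximum); x = 1/2 + sqrt(7)/2 ≈ 1.8229 (local minimum)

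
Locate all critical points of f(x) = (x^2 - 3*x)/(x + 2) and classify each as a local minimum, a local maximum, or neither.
f'(x) = (x^2 + 4*x - 6)/(x^2 + 4*x + 4)

Solve f'(x) = 0:
  f'(x) = (x^2 + 4*x - 6)/(x + 2)^2; the denominator is positive wherever f is defined, so f'(x) = 0 ⇔ x^2 + 4*x - 6 = 0.
  x^2 + 4*x - 6 = 0 has no rational roots; quadratic formula: x = (-4 ± √40)/2.
  ⇒ x = -sqrt(10) - 2 ≈ -5.1623, -2 + sqrt(10) ≈ 1.1623

f''(x) = 20/(x^3 + 6*x^2 + 12*x + 8)
Second-derivative test at each critical point:
  f''(-5.1623) = -0.6325 < 0 → local maximum
  f''(1.1623) = 0.6325 > 0 → local minimum

Critical points: x = -sqrt(10) - 2 ≈ -5.1623 (local maximum); x = -2 + sqrt(10) ≈ 1.1623 (local minimum)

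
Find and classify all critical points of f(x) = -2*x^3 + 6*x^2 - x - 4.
f'(x) = -6*x^2 + 12*x - 1

Solve f'(x) = 0:
  6*x^2 - 12*x + 1 = 0 has no rational roots; quadratic formula: x = (12 ± √120)/12.
  ⇒ x = 1 - sqrt(30)/6 ≈ 0.0871, sqrt(30)/6 + 1 ≈ 1.9129

f''(x) = 12 - 12*x
Second-derivative test at each critical point:
  f''(0.0871) = 10.9545 > 0 → local minimum
  f''(1.9129) = -10.9545 < 0 → local maximum

Critical points: x = 1 - sqrt(30)/6 ≈ 0.0871 (local minimum); x = sqrt(30)/6 + 1 ≈ 1.9129 (local maximum)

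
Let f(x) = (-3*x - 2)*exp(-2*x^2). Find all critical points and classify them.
f'(x) = (4*x*(3*x + 2) - 3)*exp(-2*x^2)

Solve f'(x) = 0:
  f'(x) = (12*x^2 + 8*x - 3)·exp(-2*x^2) and exp(-2*x^2) > 0 for every x, so f'(x) = 0 ⇔ 12*x^2 + 8*x - 3 = 0.
  12*x^2 + 8*x - 3 = 0 has no rational roots; quadratic formula: x = (-8 ± √208)/24.
  ⇒ x = -sqrt(13)/6 - 1/3 ≈ -0.9343, -1/3 + sqrt(13)/6 ≈ 0.2676

f''(x) = 4*(-12*x^3 - 8*x^2 + 9*x + 2)*exp(-2*x^2)
Second-derivative test at each critical point:
  f''(-0.9343) = -2.5171 < 0 → local maximum
  f''(0.2676) = 12.4979 > 0 → local minimum

Critical points: x = -sqrt(13)/6 - 1/3 ≈ -0.9343 (local maximum); x = -1/3 + sqrt(13)/6 ≈ 0.2676 (local minimum)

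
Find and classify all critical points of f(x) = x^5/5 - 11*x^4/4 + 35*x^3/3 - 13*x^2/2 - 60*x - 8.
f'(x) = x^4 - 11*x^3 + 35*x^2 - 13*x - 60

Solve f'(x) = 0:
  Factor: x^4 - 11*x^3 + 35*x^2 - 13*x - 60 = (x - 5)*(x - 4)*(x - 3)*(x + 1) = 0.
  ⇒ x = -1, 3, 4, 5

f''(x) = 4*x^3 - 33*x^2 + 70*x - 13
Second-derivative test at each critical point:
  f''(-1) = -120 < 0 → local maximum
  f''(3) = 8 > 0 → local minimum
  f''(4) = -5 < 0 → local maximum
  f''(5) = 12 > 0 → local minimum

Critical points: x = -1 (local maximum); x = 3 (local minimum); x = 4 (local maximum); x = 5 (local minimum)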